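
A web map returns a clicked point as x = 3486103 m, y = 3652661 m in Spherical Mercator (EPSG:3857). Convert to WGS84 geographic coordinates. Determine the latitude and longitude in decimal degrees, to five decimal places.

lat 31.15320°, lon 31.31620°

R = 6378137 m. λ = x/R = 31.31619607°.
φ = 2·arctan(exp(y/R)) − 90° = 2·arctan(1.77302) − 90° = 31.15319921°.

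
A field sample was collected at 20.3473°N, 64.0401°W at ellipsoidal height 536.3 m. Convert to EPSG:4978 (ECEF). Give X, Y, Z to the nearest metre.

X 2619045 m, Y -5379391 m, Z 2203973 m

WGS84: a = 6378137 m, e² = 0.006694380; N(φ) = a/√(1−e²sin²φ) = 6380719.687 m.
X = (N+h)·cosφ·cosλ = 2619045.234 m; Y = (N+h)·cosφ·sinλ = -5379390.729 m; Z = (N(1−e²)+h)·sinφ = 2203972.824 m.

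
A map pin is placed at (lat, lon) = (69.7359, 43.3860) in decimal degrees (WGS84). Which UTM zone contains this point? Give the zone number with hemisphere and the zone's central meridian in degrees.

UTM zone = ⌊(λ + 180)/6⌋ + 1; 43.3860° ∈ [42°, 48°) → zone 38.
Hemisphere: N (φ ≥ 0).
Central meridian λ₀ = 6×38 − 183 = 45°.

Zone 38N, central meridian 45°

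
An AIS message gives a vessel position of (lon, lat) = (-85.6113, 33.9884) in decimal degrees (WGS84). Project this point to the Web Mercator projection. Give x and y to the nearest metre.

Web Mercator is spherical with R = a = 6378137 m.
x = R·λ = 6378137 × -1.494199062 = -9530206.322 m.
y = R·ln tan(π/4 + φ/2) = 6378137 × 0.631413928 = 4027244.536 m.

x -9530206 m, y 4027245 m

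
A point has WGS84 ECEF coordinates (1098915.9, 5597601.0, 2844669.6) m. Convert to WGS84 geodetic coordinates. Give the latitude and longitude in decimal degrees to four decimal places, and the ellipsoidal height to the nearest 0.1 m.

λ = atan2(Y, X) = 78.89299971°; p = √(X²+Y²) = 5704450.3 m.
Bowring's method on WGS84 (a = 6378137 m, b = 6356752.314 m) gives φ = 26.65830032°, h = 532.974 m.

lat 26.6583°, lon 78.8930°, h 533.0 m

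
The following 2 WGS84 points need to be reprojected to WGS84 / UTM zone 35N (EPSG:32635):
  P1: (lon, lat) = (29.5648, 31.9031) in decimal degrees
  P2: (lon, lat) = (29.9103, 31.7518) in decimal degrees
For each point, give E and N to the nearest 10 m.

UTM zone 35N: λ₀ = 27°, k₀ = 0.9996.
P1 (31.9031°, 29.5648°) → (742549.530, 3532565.342) m.
P2 (31.7518°, 29.9103°) → (775684.601, 3516611.622) m.

P1: E 742550 m, N 3532570 m; P2: E 775680 m, N 3516610 m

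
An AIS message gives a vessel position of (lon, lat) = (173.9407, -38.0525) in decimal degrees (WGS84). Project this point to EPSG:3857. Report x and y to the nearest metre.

x 19362990 m, y -4586845 m

Web Mercator is spherical with R = a = 6378137 m.
x = R·λ = 6378137 × 3.035837918 = 19362990.152 m.
y = R·ln tan(π/4 + φ/2) = 6378137 × -0.719151213 = -4586844.959 m.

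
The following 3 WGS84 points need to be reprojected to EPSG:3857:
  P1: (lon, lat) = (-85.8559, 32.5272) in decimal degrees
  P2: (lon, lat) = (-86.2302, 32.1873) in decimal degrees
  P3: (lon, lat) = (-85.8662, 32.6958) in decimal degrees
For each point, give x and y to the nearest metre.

P1: x -9557435 m, y 3832715 m; P2: x -9599102 m, y 3787922 m; P3: x -9558582 m, y 3854996 m

Web Mercator: x = R·λ, y = R·ln tan(π/4+φ/2), R = 6378137 m.
P1 (32.5272°, -85.8559°) → (-9557435.070, 3832714.516) m.
P2 (32.1873°, -86.2302°) → (-9599101.955, 3787921.852) m.
P3 (32.6958°, -85.8662°) → (-9558581.660, 3854995.761) m.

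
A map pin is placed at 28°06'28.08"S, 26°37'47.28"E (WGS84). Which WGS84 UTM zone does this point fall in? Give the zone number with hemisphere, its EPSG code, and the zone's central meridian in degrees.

Zone 35S (EPSG:32735), central meridian 27°

UTM zone = ⌊(λ + 180)/6⌋ + 1; 26.6298° ∈ [24°, 30°) → zone 35.
Hemisphere: S (φ < 0).
Central meridian λ₀ = 6×35 − 183 = 27°.
EPSG code: 32735.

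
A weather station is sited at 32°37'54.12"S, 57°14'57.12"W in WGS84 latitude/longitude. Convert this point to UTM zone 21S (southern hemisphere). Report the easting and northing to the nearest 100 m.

Zone 21 central meridian λ₀ = 6×21 − 183 = -57°; Δλ = -0.2492°.
Transverse Mercator on WGS84 with k₀ = 0.9996 gives E = 476624.507 m, N = 6389514.214 m.

E 476600 m, N 6389500 m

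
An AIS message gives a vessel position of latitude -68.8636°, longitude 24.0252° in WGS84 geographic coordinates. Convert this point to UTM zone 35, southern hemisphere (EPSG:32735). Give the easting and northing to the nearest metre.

Zone 35 central meridian λ₀ = 6×35 − 183 = 27°; Δλ = -2.9748°.
Transverse Mercator on WGS84 with k₀ = 0.9996 gives E = 380328.103 m, N = 2357948.448 m.

E 380328 m, N 2357948 m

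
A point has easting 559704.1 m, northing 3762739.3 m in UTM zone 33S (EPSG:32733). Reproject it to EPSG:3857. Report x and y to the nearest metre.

Unproject from UTM 33S (λ₀ = 15°) → φ = -56.27640003°, λ = 15.96420033°.
Web Mercator (R = 6378137 m): x = 1777126.652 m, y = -7613637.006 m.

x 1777127 m, y -7613637 m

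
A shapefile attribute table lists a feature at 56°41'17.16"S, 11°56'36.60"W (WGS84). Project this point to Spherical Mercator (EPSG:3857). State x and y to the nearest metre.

Web Mercator is spherical with R = a = 6378137 m.
x = R·λ = 6378137 × -0.208453399 = -1329544.338 m.
y = R·ln tan(π/4 + φ/2) = 6378137 × -1.206721401 = -7696634.417 m.

x -1329544 m, y -7696634 m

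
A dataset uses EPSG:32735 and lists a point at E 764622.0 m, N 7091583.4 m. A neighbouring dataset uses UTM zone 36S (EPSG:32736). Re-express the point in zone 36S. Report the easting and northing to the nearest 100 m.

UTM 35S → geographic: φ = -26.27109992°, λ = 29.64970043°.
UTM 36S (λ₀ = 33°) forward: E = 165366.372 m, N = 7089959.310 m.

E 165400 m, N 7090000 m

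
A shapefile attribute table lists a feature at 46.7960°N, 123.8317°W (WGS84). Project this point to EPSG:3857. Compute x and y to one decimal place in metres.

x -13784881.8 m, y 5908839.4 m

Web Mercator is spherical with R = a = 6378137 m.
x = R·λ = 6378137 × -2.161270883 = -13784881.788 m.
y = R·ln tan(π/4 + φ/2) = 6378137 × 0.926420900 = 5908839.417 m.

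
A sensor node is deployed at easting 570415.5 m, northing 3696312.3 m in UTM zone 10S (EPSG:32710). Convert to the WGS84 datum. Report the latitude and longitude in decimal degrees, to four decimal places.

Zone 10S: λ₀ = -123°, k₀ = 0.9996, false easting 500000 m, false northing 10000000 m.
Meridian distance M = (N − FN)/k₀ = -6306210.2 m.
Inverse transverse Mercator on WGS84 gives φ = -56.87160015°, λ = -121.84480053°.

lat -56.8716°, lon -121.8448°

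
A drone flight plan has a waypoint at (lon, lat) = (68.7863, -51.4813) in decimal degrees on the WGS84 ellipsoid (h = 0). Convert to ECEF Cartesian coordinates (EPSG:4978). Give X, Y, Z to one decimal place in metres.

X 1440253.1 m, Y 3710562.3 m, Z -4967067.0 m

WGS84: a = 6378137 m, e² = 0.006694380; N(φ) = a/√(1−e²sin²φ) = 6391246.155 m.
X = (N+h)·cosφ·cosλ = 1440253.070 m; Y = (N+h)·cosφ·sinλ = 3710562.290 m; Z = (N(1−e²)+h)·sinφ = -4967067.039 m.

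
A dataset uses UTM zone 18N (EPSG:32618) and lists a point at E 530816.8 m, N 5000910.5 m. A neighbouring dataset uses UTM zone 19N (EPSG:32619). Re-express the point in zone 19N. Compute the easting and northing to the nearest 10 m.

E 59260 m, N 5016150 m

UTM 18N → geographic: φ = 45.16100014°, λ = -74.60790009°.
UTM 19N (λ₀ = -69°) forward: E = 59255.068 m, N = 5016154.818 m.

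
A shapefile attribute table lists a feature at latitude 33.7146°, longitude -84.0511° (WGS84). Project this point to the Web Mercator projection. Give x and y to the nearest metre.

x -9356526 m, y 3990544 m

Web Mercator is spherical with R = a = 6378137 m.
x = R·λ = 6378137 × -1.466968435 = -9356525.653 m.
y = R·ln tan(π/4 + φ/2) = 6378137 × 0.625659790 = 3990543.856 m.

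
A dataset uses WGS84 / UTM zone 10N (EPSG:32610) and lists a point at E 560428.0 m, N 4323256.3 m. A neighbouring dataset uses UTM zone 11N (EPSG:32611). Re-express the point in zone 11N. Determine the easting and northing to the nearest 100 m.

E 41200 m, N 4336400 m

UTM 10N → geographic: φ = 39.05629960°, λ = -122.30160043°.
UTM 11N (λ₀ = -117°) forward: E = 41153.380 m, N = 4336421.306 m.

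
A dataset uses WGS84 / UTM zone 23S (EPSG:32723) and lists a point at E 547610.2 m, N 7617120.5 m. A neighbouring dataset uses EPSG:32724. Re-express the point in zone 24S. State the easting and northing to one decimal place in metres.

E -74316.2 m, N 7606970.4 m

UTM 23S → geographic: φ = -21.54810002°, λ = -44.54020015°.
UTM 24S (λ₀ = -39°) forward: E = -74316.169 m, N = 7606970.423 m.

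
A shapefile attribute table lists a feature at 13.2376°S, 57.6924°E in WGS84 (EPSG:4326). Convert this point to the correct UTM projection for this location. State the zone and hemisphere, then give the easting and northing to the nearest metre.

Zone 40S: E 575014 m, N 8536485 m

Longitude 57.6924° lies in the 6° band [54°, 60°), giving zone 40; latitude is south of the equator, so 40S.
Zone 40 central meridian λ₀ = 6×40 − 183 = 57°; Δλ = +0.6924°.
Transverse Mercator on WGS84 with k₀ = 0.9996 gives E = 575014.374 m, N = 8536484.951 m.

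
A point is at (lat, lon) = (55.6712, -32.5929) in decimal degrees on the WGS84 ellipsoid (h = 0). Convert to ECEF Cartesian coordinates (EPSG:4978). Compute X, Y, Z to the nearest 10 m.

WGS84: a = 6378137 m, e² = 0.006694380; N(φ) = a/√(1−e²sin²φ) = 6392746.314 m.
X = (N+h)·cosφ·cosλ = 3037393.737 m; Y = (N+h)·cosφ·sinλ = -1941964.046 m; Z = (N(1−e²)+h)·sinφ = 5243884.216 m.

X 3037390 m, Y -1941960 m, Z 5243880 m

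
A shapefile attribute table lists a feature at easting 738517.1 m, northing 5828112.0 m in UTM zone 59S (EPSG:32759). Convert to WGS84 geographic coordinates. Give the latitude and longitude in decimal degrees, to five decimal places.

Zone 59S: λ₀ = 171°, k₀ = 0.9996, false easting 500000 m, false northing 10000000 m.
Meridian distance M = (N − FN)/k₀ = -4173557.4 m.
Inverse transverse Mercator on WGS84 gives φ = -37.66320020°, λ = 173.70410031°.

lat -37.66320°, lon 173.70410°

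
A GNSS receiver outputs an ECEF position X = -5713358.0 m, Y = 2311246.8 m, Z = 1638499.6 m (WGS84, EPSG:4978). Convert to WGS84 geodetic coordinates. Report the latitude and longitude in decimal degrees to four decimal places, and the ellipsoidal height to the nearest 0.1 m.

lat 14.9838°, lon 157.9750°, h 506.6 m

λ = atan2(Y, X) = 157.97500036°; p = √(X²+Y²) = 6163142.2 m.
Bowring's method on WGS84 (a = 6378137 m, b = 6356752.314 m) gives φ = 14.98379975°, h = 506.610 m.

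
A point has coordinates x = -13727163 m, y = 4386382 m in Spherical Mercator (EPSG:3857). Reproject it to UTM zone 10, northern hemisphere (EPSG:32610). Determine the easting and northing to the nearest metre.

Web Mercator inverse (R = 6378137 m) → φ = 36.62079871°, λ = -123.31320330°.
UTM 10N forward: E = 471994.586 m, N = 4052853.344 m.

E 471995 m, N 4052853 m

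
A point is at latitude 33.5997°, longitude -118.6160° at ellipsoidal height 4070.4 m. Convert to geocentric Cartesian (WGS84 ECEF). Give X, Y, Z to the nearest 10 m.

WGS84: a = 6378137 m, e² = 0.006694380; N(φ) = a/√(1−e²sin²φ) = 6384684.881 m.
X = (N+h)·cosφ·cosλ = -2548590.778 m; Y = (N+h)·cosφ·sinλ = -4671341.859 m; Z = (N(1−e²)+h)·sinφ = 3511802.718 m.

X -2548590 m, Y -4671340 m, Z 3511800 m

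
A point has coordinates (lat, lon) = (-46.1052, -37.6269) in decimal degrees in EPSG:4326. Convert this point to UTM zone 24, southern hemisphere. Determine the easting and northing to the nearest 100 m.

Zone 24 central meridian λ₀ = 6×24 − 183 = -39°; Δλ = +1.3731°.
Transverse Mercator on WGS84 with k₀ = 0.9996 gives E = 606120.255 m, N = 4893347.545 m.

E 606100 m, N 4893300 m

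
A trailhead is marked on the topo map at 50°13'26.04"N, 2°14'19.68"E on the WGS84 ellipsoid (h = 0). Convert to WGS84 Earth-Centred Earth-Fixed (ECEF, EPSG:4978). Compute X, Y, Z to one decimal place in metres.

WGS84: a = 6378137 m, e² = 0.006694380; N(φ) = a/√(1−e²sin²φ) = 6390784.634 m.
X = (N+h)·cosφ·cosλ = 4085633.795 m; Y = (N+h)·cosφ·sinλ = 159725.115 m; Z = (N(1−e²)+h)·sinφ = 4878760.134 m.

X 4085633.8 m, Y 159725.1 m, Z 4878760.1 m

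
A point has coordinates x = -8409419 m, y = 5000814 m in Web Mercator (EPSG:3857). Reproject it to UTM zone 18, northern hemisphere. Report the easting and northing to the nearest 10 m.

Web Mercator inverse (R = 6378137 m) → φ = 40.92179990°, λ = -75.54309618°.
UTM 18N forward: E = 454270.740 m, N = 4530218.134 m.

E 454270 m, N 4530220 m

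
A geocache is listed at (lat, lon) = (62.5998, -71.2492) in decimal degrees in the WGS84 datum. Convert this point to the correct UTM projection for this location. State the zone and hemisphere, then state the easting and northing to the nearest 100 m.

Zone 19N: E 384500 m, N 6943000 m

Longitude -71.2492° lies in the 6° band [-72°, -66°), giving zone 19; latitude is north of the equator, so 19N.
Zone 19 central meridian λ₀ = 6×19 − 183 = -69°; Δλ = -2.2492°.
Transverse Mercator on WGS84 with k₀ = 0.9996 gives E = 384532.592 m, N = 6943013.880 m.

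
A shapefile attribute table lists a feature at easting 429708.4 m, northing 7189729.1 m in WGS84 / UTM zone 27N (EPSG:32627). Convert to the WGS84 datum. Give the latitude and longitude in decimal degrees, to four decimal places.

Zone 27N: λ₀ = -21°, k₀ = 0.9996, false easting 500000 m.
Meridian distance M = (N − FN)/k₀ = 7192606.1 m.
Inverse transverse Mercator on WGS84 gives φ = 64.82460037°, λ = -22.48099940°.

lat 64.8246°, lon -22.4810°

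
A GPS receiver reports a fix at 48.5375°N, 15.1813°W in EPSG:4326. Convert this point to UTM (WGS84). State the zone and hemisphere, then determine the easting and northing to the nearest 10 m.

Zone 28N: E 486620 m, N 5376060 m

Longitude -15.1813° lies in the 6° band [-18°, -12°), giving zone 28; latitude is north of the equator, so 28N.
Zone 28 central meridian λ₀ = 6×28 − 183 = -15°; Δλ = -0.1813°.
Transverse Mercator on WGS84 with k₀ = 0.9996 gives E = 486616.918 m, N = 5376059.791 m.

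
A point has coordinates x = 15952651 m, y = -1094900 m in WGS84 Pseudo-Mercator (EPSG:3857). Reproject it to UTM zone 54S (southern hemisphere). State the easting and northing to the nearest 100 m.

Web Mercator inverse (R = 6378137 m) → φ = -9.78769957°, λ = 143.30510216°.
UTM 54S forward: E = 752855.811 m, N = 8917195.018 m.

E 752900 m, N 8917200 m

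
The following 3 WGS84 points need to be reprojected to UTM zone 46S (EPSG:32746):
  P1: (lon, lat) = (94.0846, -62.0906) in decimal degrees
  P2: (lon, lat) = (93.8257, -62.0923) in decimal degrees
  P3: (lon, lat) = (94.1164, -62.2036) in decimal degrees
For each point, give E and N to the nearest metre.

P1: E 556638 m, N 3115253 m; P2: E 543116 m, N 3115263 m; P3: E 558081 m, N 3102638 m

UTM zone 46S: λ₀ = 93°, k₀ = 0.9996.
P1 (-62.0906°, 94.0846°) → (556637.739, 3115253.114) m.
P2 (-62.0923°, 93.8257°) → (543116.195, 3115262.917) m.
P3 (-62.2036°, 94.1164°) → (558081.342, 3102637.690) m.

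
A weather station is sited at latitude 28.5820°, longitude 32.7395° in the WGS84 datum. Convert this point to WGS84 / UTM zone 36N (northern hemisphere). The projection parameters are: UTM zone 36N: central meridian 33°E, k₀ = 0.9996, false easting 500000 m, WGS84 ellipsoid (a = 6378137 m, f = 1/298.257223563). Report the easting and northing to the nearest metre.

Zone 36 central meridian λ₀ = 6×36 − 183 = 33°; Δλ = -0.2605°.
Transverse Mercator on WGS84 with k₀ = 0.9996 gives E = 474525.866 m, N = 3161703.940 m.

E 474526 m, N 3161704 m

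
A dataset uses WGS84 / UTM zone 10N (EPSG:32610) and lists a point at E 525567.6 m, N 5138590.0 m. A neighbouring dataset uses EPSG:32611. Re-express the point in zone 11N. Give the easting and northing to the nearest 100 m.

UTM 10N → geographic: φ = 46.40040014°, λ = -122.66739976°.
UTM 11N (λ₀ = -117°) forward: E = 64371.021 m, N = 5154163.695 m.

E 64400 m, N 5154200 m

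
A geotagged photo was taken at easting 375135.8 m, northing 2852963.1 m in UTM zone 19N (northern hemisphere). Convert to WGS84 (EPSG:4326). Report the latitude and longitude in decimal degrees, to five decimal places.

Zone 19N: λ₀ = -69°, k₀ = 0.9996, false easting 500000 m.
Meridian distance M = (N − FN)/k₀ = 2854104.7 m.
Inverse transverse Mercator on WGS84 gives φ = 25.78950001°, λ = -70.24540033°.

lat 25.78950°, lon -70.24540°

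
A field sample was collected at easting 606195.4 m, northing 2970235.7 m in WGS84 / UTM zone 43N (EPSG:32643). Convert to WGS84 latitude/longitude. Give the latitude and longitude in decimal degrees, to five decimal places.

Zone 43N: λ₀ = 75°, k₀ = 0.9996, false easting 500000 m.
Meridian distance M = (N − FN)/k₀ = 2971424.3 m.
Inverse transverse Mercator on WGS84 gives φ = 26.84969960°, λ = 76.06889983°.

lat 26.84970°, lon 76.06890°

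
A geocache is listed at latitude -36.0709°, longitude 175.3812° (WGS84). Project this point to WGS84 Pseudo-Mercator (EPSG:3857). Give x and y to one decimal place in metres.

x 19523345.9 m, y -4310381.5 m

Web Mercator is spherical with R = a = 6378137 m.
x = R·λ = 6378137 × 3.060979386 = 19523345.879 m.
y = R·ln tan(π/4 + φ/2) = 6378137 × -0.675805724 = -4310381.493 m.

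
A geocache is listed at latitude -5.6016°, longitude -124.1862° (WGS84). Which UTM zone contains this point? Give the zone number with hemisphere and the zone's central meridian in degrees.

Zone 10S, central meridian -123°

UTM zone = ⌊(λ + 180)/6⌋ + 1; -124.1862° ∈ [-126°, -120°) → zone 10.
Hemisphere: S (φ < 0).
Central meridian λ₀ = 6×10 − 183 = -123°.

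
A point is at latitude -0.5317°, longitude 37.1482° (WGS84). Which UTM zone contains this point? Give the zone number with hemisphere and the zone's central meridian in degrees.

UTM zone = ⌊(λ + 180)/6⌋ + 1; 37.1482° ∈ [36°, 42°) → zone 37.
Hemisphere: S (φ < 0).
Central meridian λ₀ = 6×37 − 183 = 39°.

Zone 37S, central meridian 39°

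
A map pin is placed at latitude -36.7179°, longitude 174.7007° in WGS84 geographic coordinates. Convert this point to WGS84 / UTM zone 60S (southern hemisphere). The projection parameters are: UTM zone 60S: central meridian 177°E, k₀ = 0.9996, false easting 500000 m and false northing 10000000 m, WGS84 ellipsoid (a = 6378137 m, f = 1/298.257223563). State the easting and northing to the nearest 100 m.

E 294600 m, N 5934000 m

Zone 60 central meridian λ₀ = 6×60 − 183 = 177°; Δλ = -2.2993°.
Transverse Mercator on WGS84 with k₀ = 0.9996 gives E = 294648.173 m, N = 5933956.894 m.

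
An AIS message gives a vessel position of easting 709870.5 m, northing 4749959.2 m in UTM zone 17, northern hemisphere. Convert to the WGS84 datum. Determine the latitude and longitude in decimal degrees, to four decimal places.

lat 42.8734°, lon -78.4305°

Zone 17N: λ₀ = -81°, k₀ = 0.9996, false easting 500000 m.
Meridian distance M = (N − FN)/k₀ = 4751859.9 m.
Inverse transverse Mercator on WGS84 gives φ = 42.87340003°, λ = -78.43050018°.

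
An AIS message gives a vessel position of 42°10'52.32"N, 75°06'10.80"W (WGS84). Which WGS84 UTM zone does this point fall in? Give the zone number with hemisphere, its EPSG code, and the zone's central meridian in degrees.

UTM zone = ⌊(λ + 180)/6⌋ + 1; -75.1030° ∈ [-78°, -72°) → zone 18.
Hemisphere: N (φ ≥ 0).
Central meridian λ₀ = 6×18 − 183 = -75°.
EPSG code: 32618.

Zone 18N (EPSG:32618), central meridian -75°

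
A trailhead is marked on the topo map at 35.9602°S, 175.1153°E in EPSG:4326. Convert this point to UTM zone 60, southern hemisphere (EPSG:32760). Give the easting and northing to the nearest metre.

Zone 60 central meridian λ₀ = 6×60 − 183 = 177°; Δλ = -1.8847°.
Transverse Mercator on WGS84 with k₀ = 0.9996 gives E = 330041.563 m, N = 6018824.109 m.

E 330042 m, N 6018824 m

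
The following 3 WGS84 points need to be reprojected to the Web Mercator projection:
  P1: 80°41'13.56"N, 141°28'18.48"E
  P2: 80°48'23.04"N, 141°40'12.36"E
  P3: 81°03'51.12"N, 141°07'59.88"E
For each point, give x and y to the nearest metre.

P1: x 15748569 m, y 15994892 m; P2: x 15770643 m, y 16077483 m; P3: x 15710887 m, y 16259648 m

Web Mercator: x = R·λ, y = R·ln tan(π/4+φ/2), R = 6378137 m.
P1 (80.6871°, 141.4718°) → (15748568.738, 15994891.602) m.
P2 (80.8064°, 141.6701°) → (15770643.393, 16077483.132) m.
P3 (81.0642°, 141.1333°) → (15710887.090, 16259648.462) m.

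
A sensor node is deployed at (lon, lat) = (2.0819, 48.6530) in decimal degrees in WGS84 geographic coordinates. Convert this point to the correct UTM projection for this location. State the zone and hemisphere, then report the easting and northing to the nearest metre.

Longitude 2.0819° lies in the 6° band [0°, 6°), giving zone 31; latitude is north of the equator, so 31N.
Zone 31 central meridian λ₀ = 6×31 − 183 = 3°; Δλ = -0.9181°.
Transverse Mercator on WGS84 with k₀ = 0.9996 gives E = 432382.964 m, N = 5389289.320 m.

Zone 31N: E 432383 m, N 5389289 m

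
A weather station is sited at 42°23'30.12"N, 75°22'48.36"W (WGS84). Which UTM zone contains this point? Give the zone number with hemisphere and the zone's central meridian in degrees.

UTM zone = ⌊(λ + 180)/6⌋ + 1; -75.3801° ∈ [-78°, -72°) → zone 18.
Hemisphere: N (φ ≥ 0).
Central meridian λ₀ = 6×18 − 183 = -75°.

Zone 18N, central meridian -75°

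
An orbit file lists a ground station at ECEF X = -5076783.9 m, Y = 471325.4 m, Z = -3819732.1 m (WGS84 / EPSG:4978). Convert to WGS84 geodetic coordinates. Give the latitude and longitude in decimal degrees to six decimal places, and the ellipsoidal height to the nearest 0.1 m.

λ = atan2(Y, X) = 174.69590021°; p = √(X²+Y²) = 5098615.7 m.
Bowring's method on WGS84 (a = 6378137 m, b = 6356752.314 m) gives φ = -37.02429998°, h = 308.153 m.

lat -37.024300°, lon 174.695900°, h 308.2 m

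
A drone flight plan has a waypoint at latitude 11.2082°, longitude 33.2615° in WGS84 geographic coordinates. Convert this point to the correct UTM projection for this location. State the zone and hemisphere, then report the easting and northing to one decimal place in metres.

Zone 36N: E 528547.1 m, N 1239013.0 m

Longitude 33.2615° lies in the 6° band [30°, 36°), giving zone 36; latitude is north of the equator, so 36N.
Zone 36 central meridian λ₀ = 6×36 − 183 = 33°; Δλ = +0.2615°.
Transverse Mercator on WGS84 with k₀ = 0.9996 gives E = 528547.122 m, N = 1239013.026 m.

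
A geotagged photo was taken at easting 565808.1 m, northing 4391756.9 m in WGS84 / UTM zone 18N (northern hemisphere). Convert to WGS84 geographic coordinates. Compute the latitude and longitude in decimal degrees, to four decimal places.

Zone 18N: λ₀ = -75°, k₀ = 0.9996, false easting 500000 m.
Meridian distance M = (N − FN)/k₀ = 4393514.3 m.
Inverse transverse Mercator on WGS84 gives φ = 39.67310033°, λ = -74.23270023°.

lat 39.6731°, lon -74.2327°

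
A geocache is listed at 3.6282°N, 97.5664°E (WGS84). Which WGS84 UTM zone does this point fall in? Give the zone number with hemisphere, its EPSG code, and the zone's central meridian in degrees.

Zone 47N (EPSG:32647), central meridian 99°

UTM zone = ⌊(λ + 180)/6⌋ + 1; 97.5664° ∈ [96°, 102°) → zone 47.
Hemisphere: N (φ ≥ 0).
Central meridian λ₀ = 6×47 − 183 = 99°.
EPSG code: 32647.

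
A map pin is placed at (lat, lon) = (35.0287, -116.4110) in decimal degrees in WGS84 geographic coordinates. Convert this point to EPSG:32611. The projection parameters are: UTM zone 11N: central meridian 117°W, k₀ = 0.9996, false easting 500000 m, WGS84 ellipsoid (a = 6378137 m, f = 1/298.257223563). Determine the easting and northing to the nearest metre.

E 553729 m, N 3876384 m

Zone 11 central meridian λ₀ = 6×11 − 183 = -117°; Δλ = +0.5890°.
Transverse Mercator on WGS84 with k₀ = 0.9996 gives E = 553728.777 m, N = 3876384.312 m.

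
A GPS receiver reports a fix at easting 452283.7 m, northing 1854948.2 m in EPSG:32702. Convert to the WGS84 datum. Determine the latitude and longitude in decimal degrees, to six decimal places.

lat -73.394200°, lon -172.496000°

Zone 2S: λ₀ = -171°, k₀ = 0.9996, false easting 500000 m, false northing 10000000 m.
Meridian distance M = (N − FN)/k₀ = -8148311.1 m.
Inverse transverse Mercator on WGS84 gives φ = -73.39420005°, λ = -172.49599977°.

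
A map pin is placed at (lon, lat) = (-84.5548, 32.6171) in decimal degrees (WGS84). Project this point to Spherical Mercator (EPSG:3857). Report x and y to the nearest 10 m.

x -9412600 m, y 3844590 m

Web Mercator is spherical with R = a = 6378137 m.
x = R·λ = 6378137 × -1.475759658 = -9412597.280 m.
y = R·ln tan(π/4 + φ/2) = 6378137 × 0.602776325 = 3844589.983 m.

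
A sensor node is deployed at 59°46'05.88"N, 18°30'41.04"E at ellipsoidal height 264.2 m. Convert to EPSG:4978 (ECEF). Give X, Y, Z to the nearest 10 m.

WGS84: a = 6378137 m, e² = 0.006694380; N(φ) = a/√(1−e²sin²φ) = 6394133.667 m.
X = (N+h)·cosφ·cosλ = 3052988.066 m; Y = (N+h)·cosφ·sinλ = 1022191.014 m; Z = (N(1−e²)+h)·sinφ = 5487753.350 m.

X 3052990 m, Y 1022190 m, Z 5487750 m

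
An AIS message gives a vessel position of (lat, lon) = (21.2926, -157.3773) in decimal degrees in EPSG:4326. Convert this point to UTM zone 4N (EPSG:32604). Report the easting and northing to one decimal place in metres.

Zone 4 central meridian λ₀ = 6×4 − 183 = -159°; Δλ = +1.6227°.
Transverse Mercator on WGS84 with k₀ = 0.9996 gives E = 668331.107 m, N = 2355396.793 m.

E 668331.1 m, N 2355396.8 m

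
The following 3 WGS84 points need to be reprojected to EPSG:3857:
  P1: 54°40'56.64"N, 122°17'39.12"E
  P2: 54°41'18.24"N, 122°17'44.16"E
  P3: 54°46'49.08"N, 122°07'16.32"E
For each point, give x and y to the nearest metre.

Web Mercator: x = R·λ, y = R·ln tan(π/4+φ/2), R = 6378137 m.
P1 (54.6824°, 122.2942°) → (13613728.071, 7300468.821) m.
P2 (54.6884°, 122.2956°) → (13613883.918, 7301624.255) m.
P3 (54.7803°, 122.1212°) → (13594469.799, 7319343.046) m.

P1: x 13613728 m, y 7300469 m; P2: x 13613884 m, y 7301624 m; P3: x 13594470 m, y 7319343 m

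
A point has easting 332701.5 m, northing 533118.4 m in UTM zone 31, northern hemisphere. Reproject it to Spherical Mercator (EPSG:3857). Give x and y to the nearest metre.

x 166022 m, y 537362 m

Unproject from UTM 31N (λ₀ = 3°) → φ = 4.82150012°, λ = 1.49140025°.
Web Mercator (R = 6378137 m): x = 166021.916 m, y = 537361.525 m.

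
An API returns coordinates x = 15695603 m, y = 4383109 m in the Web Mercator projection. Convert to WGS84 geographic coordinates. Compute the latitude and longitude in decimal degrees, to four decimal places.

lat 36.5972°, lon 140.9960°

R = 6378137 m. λ = x/R = 140.99600068°.
φ = 2·arctan(exp(y/R)) − 90° = 2·arctan(1.98816) − 90° = 36.59719714°.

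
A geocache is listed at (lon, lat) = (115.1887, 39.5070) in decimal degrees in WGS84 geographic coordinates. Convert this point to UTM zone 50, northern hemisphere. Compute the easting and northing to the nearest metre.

Zone 50 central meridian λ₀ = 6×50 − 183 = 117°; Δλ = -1.8113°.
Transverse Mercator on WGS84 with k₀ = 0.9996 gives E = 344276.834 m, N = 4374607.567 m.

E 344277 m, N 4374608 m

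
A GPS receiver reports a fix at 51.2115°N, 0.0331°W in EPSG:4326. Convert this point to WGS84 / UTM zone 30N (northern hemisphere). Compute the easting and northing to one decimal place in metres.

E 707218.4 m, N 5677528.5 m

Zone 30 central meridian λ₀ = 6×30 − 183 = -3°; Δλ = +2.9669°.
Transverse Mercator on WGS84 with k₀ = 0.9996 gives E = 707218.402 m, N = 5677528.499 m.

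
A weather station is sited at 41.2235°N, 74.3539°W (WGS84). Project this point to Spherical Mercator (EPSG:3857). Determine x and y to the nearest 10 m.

Web Mercator is spherical with R = a = 6378137 m.
x = R·λ = 6378137 × -1.297720367 = -8277038.286 m.
y = R·ln tan(π/4 + φ/2) = 6378137 × 0.791040388 = 5045363.966 m.

x -8277040 m, y 5045360 m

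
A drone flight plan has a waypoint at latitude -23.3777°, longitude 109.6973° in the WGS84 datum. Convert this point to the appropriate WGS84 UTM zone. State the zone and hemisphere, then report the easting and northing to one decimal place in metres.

Longitude 109.6973° lies in the 6° band [108°, 114°), giving zone 49; latitude is south of the equator, so 49S.
Zone 49 central meridian λ₀ = 6×49 − 183 = 111°; Δλ = -1.3027°.
Transverse Mercator on WGS84 with k₀ = 0.9996 gives E = 366863.736 m, N = 7414067.334 m.

Zone 49S: E 366863.7 m, N 7414067.3 m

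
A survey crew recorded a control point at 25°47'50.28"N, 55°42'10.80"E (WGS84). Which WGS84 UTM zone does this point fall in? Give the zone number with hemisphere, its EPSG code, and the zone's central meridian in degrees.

Zone 40N (EPSG:32640), central meridian 57°

UTM zone = ⌊(λ + 180)/6⌋ + 1; 55.7030° ∈ [54°, 60°) → zone 40.
Hemisphere: N (φ ≥ 0).
Central meridian λ₀ = 6×40 − 183 = 57°.
EPSG code: 32640.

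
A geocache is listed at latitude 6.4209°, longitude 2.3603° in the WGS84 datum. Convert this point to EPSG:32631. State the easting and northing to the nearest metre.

Zone 31 central meridian λ₀ = 6×31 − 183 = 3°; Δλ = -0.6397°.
Transverse Mercator on WGS84 with k₀ = 0.9996 gives E = 429259.517 m, N = 709776.298 m.

E 429260 m, N 709776 m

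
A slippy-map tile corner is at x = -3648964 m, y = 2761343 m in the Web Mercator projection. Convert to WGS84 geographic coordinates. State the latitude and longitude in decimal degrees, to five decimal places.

R = 6378137 m. λ = x/R = -32.77920132°.
φ = 2·arctan(exp(y/R)) − 90° = 2·arctan(1.54178) − 90° = 24.06510134°.

lat 24.06510°, lon -32.77920°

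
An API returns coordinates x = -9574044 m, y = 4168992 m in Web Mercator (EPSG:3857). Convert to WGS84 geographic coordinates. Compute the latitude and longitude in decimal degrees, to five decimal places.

lat 35.03760°, lon -86.00510°

R = 6378137 m. λ = x/R = -86.00510056°.
φ = 2·arctan(exp(y/R)) − 90° = 2·arctan(1.92252) − 90° = 35.03759994°.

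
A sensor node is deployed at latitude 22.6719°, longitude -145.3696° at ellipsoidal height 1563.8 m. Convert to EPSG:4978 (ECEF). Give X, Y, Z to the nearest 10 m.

X -4846210 m, Y -3346970 m, Z 2443840 m

WGS84: a = 6378137 m, e² = 0.006694380; N(φ) = a/√(1−e²sin²φ) = 6381311.259 m.
X = (N+h)·cosφ·cosλ = -4846212.176 m; Y = (N+h)·cosφ·sinλ = -3346974.218 m; Z = (N(1−e²)+h)·sinφ = 2443835.682 m.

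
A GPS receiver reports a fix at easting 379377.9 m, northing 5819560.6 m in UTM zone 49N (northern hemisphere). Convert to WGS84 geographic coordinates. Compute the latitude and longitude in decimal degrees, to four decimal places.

lat 52.5128°, lon 109.2225°

Zone 49N: λ₀ = 111°, k₀ = 0.9996, false easting 500000 m.
Meridian distance M = (N − FN)/k₀ = 5821889.4 m.
Inverse transverse Mercator on WGS84 gives φ = 52.51279962°, λ = 109.22250015°.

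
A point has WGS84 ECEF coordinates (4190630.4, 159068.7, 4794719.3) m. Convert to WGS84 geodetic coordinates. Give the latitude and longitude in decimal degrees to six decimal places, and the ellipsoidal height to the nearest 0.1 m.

λ = atan2(Y, X) = 2.17379985°; p = √(X²+Y²) = 4193648.3 m.
Bowring's method on WGS84 (a = 6378137 m, b = 6356752.314 m) gives φ = 49.01629997°, h = 3936.299 m.

lat 49.016300°, lon 2.173800°, h 3936.3 m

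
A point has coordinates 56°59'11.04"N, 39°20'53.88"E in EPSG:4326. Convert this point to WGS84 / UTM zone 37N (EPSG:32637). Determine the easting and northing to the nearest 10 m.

Zone 37 central meridian λ₀ = 6×37 − 183 = 39°; Δλ = +0.3483°.
Transverse Mercator on WGS84 with k₀ = 0.9996 gives E = 521166.150 m, N = 6315925.981 m.

E 521170 m, N 6315930 m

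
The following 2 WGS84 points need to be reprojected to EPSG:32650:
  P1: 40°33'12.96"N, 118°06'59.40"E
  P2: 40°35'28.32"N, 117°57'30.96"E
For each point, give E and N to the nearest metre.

P1: E 594531 m, N 4489803 m; P2: E 581116 m, N 4493820 m

UTM zone 50N: λ₀ = 117°, k₀ = 0.9996.
P1 (40.5536°, 118.1165°) → (594530.952, 4489803.217) m.
P2 (40.5912°, 117.9586°) → (581116.364, 4493819.535) m.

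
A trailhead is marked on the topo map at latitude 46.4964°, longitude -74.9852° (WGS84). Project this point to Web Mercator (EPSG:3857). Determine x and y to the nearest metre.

x -8347314 m, y 5860258 m

Web Mercator is spherical with R = a = 6378137 m.
x = R·λ = 6378137 × -1.308738630 = -8347314.281 m.
y = R·ln tan(π/4 + φ/2) = 6378137 × 0.918803980 = 5860257.664 m.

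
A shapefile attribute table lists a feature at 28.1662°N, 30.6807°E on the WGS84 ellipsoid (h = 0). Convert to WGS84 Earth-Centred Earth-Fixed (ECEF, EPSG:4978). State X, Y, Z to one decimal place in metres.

X 4839398.7 m, Y 2871220.2 m, Z 2992755.2 m

WGS84: a = 6378137 m, e² = 0.006694380; N(φ) = a/√(1−e²sin²φ) = 6382899.128 m.
X = (N+h)·cosφ·cosλ = 4839398.652 m; Y = (N+h)·cosφ·sinλ = 2871220.240 m; Z = (N(1−e²)+h)·sinφ = 2992755.209 m.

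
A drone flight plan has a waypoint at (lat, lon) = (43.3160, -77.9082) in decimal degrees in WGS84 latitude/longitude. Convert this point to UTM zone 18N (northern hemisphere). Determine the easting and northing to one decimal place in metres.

E 264169.7 m, N 4800014.8 m

Zone 18 central meridian λ₀ = 6×18 − 183 = -75°; Δλ = -2.9082°.
Transverse Mercator on WGS84 with k₀ = 0.9996 gives E = 264169.672 m, N = 4800014.765 m.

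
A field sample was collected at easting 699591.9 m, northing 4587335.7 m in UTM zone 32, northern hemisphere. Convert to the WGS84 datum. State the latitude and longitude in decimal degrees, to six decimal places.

lat 41.412800°, lon 11.388100°

Zone 32N: λ₀ = 9°, k₀ = 0.9996, false easting 500000 m.
Meridian distance M = (N − FN)/k₀ = 4589171.4 m.
Inverse transverse Mercator on WGS84 gives φ = 41.41279989°, λ = 11.38809995°.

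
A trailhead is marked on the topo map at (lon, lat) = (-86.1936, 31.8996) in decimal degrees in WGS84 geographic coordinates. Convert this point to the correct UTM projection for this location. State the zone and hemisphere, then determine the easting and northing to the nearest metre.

Longitude -86.1936° lies in the 6° band [-90°, -84°), giving zone 16; latitude is north of the equator, so 16N.
Zone 16 central meridian λ₀ = 6×16 − 183 = -87°; Δλ = +0.8064°.
Transverse Mercator on WGS84 with k₀ = 0.9996 gives E = 576252.793 m, N = 3529590.769 m.

Zone 16N: E 576253 m, N 3529591 m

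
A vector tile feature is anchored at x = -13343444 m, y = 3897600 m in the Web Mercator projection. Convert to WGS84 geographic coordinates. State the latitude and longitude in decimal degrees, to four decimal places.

lat 33.0173°, lon -119.8662°

R = 6378137 m. λ = x/R = -119.86619688°.
φ = 2·arctan(exp(y/R)) − 90° = 2·arctan(1.84243) − 90° = 33.01729643°.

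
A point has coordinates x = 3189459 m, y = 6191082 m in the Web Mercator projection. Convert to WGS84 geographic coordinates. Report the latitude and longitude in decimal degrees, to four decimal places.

R = 6378137 m. λ = x/R = 28.65139768°.
φ = 2·arctan(exp(y/R)) − 90° = 2·arctan(2.63972) − 90° = 48.50379864°.

lat 48.5038°, lon 28.6514°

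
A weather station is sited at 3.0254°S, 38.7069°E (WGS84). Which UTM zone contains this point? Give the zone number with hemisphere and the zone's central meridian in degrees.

Zone 37S, central meridian 39°

UTM zone = ⌊(λ + 180)/6⌋ + 1; 38.7069° ∈ [36°, 42°) → zone 37.
Hemisphere: S (φ < 0).
Central meridian λ₀ = 6×37 − 183 = 39°.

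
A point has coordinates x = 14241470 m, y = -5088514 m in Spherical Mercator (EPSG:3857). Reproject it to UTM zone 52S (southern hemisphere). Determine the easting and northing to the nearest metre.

Web Mercator inverse (R = 6378137 m) → φ = -41.51439864°, λ = 127.93330169°.
UTM 52S forward: E = 410989.492 m, N = 5403588.032 m.

E 410989 m, N 5403588 m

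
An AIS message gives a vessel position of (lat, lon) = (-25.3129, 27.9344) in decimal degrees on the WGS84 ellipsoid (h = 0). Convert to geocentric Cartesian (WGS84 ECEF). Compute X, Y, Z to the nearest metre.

X 5097069 m, Y 2702679 m, Z -2710448 m

WGS84: a = 6378137 m, e² = 0.006694380; N(φ) = a/√(1−e²sin²φ) = 6382043.340 m.
X = (N+h)·cosφ·cosλ = 5097069.444 m; Y = (N+h)·cosφ·sinλ = 2702678.757 m; Z = (N(1−e²)+h)·sinφ = -2710448.356 m.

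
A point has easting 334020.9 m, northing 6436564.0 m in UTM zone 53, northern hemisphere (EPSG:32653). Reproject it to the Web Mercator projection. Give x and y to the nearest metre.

x 14715145 m, y 7975620 m

Unproject from UTM 53N (λ₀ = 135°) → φ = 58.03949979°, λ = 132.18840047°.
Web Mercator (R = 6378137 m): x = 14715145.429 m, y = 7975619.789 m.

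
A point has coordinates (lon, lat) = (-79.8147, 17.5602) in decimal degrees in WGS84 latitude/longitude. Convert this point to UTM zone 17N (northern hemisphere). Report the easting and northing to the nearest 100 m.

E 625800 m, N 1941900 m

Zone 17 central meridian λ₀ = 6×17 − 183 = -81°; Δλ = +1.1853°.
Transverse Mercator on WGS84 with k₀ = 0.9996 gives E = 625793.726 m, N = 1941921.487 m.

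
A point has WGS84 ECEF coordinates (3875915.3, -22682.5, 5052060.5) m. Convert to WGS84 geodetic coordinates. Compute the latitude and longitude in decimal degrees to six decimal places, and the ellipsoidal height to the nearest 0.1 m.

λ = atan2(Y, X) = -0.33530059°; p = √(X²+Y²) = 3875981.7 m.
Bowring's method on WGS84 (a = 6378137 m, b = 6356752.314 m) gives φ = 52.68989940°, h = 2966.594 m.

lat 52.689899°, lon -0.335301°, h 2966.6 m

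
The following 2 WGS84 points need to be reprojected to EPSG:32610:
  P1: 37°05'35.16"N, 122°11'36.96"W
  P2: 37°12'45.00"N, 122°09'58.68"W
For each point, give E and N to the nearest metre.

P1: E 571663 m, N 4105505 m; P2: E 573973 m, N 4118772 m

UTM zone 10N: λ₀ = -123°, k₀ = 0.9996.
P1 (37.0931°, -122.1936°) → (571663.378, 4105504.503) m.
P2 (37.2125°, -122.1663°) → (573973.115, 4118771.602) m.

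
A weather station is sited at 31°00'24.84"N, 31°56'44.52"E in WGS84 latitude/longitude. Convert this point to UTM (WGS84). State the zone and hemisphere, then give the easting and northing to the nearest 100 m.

Longitude 31.9457° lies in the 6° band [30°, 36°), giving zone 36; latitude is north of the equator, so 36N.
Zone 36 central meridian λ₀ = 6×36 − 183 = 33°; Δλ = -1.0543°.
Transverse Mercator on WGS84 with k₀ = 0.9996 gives E = 399354.694 m, N = 3430843.675 m.

Zone 36N: E 399400 m, N 3430800 m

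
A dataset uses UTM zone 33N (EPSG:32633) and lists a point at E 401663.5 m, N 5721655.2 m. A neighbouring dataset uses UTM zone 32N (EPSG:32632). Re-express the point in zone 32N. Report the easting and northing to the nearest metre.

E 816808 m, N 5730635 m

UTM 33N → geographic: φ = 51.63730023°, λ = 13.57900052°.
UTM 32N (λ₀ = 9°) forward: E = 816807.556 m, N = 5730634.578 m.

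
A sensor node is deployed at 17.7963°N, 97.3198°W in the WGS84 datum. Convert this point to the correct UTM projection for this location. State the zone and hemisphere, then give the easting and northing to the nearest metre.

Zone 14N: E 678094 m, N 1968447 m

Longitude -97.3198° lies in the 6° band [-102°, -96°), giving zone 14; latitude is north of the equator, so 14N.
Zone 14 central meridian λ₀ = 6×14 − 183 = -99°; Δλ = +1.6802°.
Transverse Mercator on WGS84 with k₀ = 0.9996 gives E = 678094.379 m, N = 1968447.469 m.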